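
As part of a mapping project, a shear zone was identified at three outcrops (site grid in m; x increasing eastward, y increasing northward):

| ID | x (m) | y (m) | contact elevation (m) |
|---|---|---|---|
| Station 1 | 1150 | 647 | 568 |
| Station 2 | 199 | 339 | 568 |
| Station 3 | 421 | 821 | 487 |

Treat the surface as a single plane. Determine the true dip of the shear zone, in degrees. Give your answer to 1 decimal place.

Let the plane be z = a·x + b·y + c.
Station 2−Station 1: −951a − 308b = 0;  Station 3−Station 1: −729a + 174b = −81.
Solving gives a = 0.06397, b = −0.19751.
Gradient magnitude |∇z| = √(a² + b²) = √(0.00409 + 0.03901) = 0.20761.
True dip = arctan(0.20761) = 11.7°, dipping toward NNW (azimuth ≈ 342°).

11.7°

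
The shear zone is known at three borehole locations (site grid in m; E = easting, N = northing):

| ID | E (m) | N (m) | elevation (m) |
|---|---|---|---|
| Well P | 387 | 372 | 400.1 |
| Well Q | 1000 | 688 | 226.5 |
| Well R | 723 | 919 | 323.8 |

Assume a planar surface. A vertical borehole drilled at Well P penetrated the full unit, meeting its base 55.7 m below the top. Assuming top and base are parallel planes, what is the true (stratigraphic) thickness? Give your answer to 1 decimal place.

Let the plane be z = a·E + b·N + c.
Well Q−Well P: 613a + 316b = −173.6;  Well R−Well P: 336a + 547b = −76.3.
Solving gives a = −0.30920, b = 0.05044.
|∇z| = √(a²+b²) = 0.31329, so dip δ = arctan(0.31329) = 17.40°.
True thickness = vertical thickness × cos δ = 55.7 × cos 17.40° = 53.2 m.

53.2 m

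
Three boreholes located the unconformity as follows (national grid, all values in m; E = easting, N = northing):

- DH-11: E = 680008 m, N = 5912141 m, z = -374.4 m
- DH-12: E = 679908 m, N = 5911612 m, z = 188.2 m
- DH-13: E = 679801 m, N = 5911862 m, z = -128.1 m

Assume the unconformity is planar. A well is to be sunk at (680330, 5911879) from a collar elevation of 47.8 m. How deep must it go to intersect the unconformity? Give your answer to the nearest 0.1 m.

22.1 m

Two edge vectors: DH-11→DH-12 = (-100, -529, 562.6), DH-11→DH-13 = (-207, -279, 246.3).
Normal n = (DH-11→DH-12) × (DH-11→DH-13) = (26672.7, -91828.2, -81603).
So ∂z/∂E = −n_x/n_z = 0.326859307 and ∂z/∂N = −n_y/n_z = −1.125304217.
Intercept c from DH-11: -374.4 − 222266.94 + 6652957.20 = 6430315.85.
At (680330, 5911879): z_contact = 222372.19 − 6652662.37 + 6430315.85 = 25.68 m.
Depth below ground = 47.8 − 25.68 = 22.1 m.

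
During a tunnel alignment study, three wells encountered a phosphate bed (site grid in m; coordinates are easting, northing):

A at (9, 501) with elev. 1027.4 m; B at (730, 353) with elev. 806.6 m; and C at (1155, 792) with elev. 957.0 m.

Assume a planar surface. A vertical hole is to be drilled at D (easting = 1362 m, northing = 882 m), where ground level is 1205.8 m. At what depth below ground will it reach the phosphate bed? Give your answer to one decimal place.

241.6 m

Let the plane be z = a·easting + b·northing + c.
B−A: 721a − 148b = −220.8;  C−A: 1146a + 291b = −70.4.
Solving gives a = −0.196806, b = 0.533127.
Then c = 1027.4 − a·9 − b·501 = 762.07.
At (1362, 882): z_contact = −268.05 + 470.22 + 762.07 = 964.24 m.
Depth below ground = 1205.8 − 964.24 = 241.6 m.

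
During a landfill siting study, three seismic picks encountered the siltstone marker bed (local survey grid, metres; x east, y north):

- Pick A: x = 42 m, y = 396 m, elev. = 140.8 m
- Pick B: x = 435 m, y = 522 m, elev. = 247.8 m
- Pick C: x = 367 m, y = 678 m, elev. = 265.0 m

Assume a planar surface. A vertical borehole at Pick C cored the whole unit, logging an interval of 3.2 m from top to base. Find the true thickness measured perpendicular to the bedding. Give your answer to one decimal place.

Two edge vectors: Pick A→Pick B = (393, 126, 107), Pick A→Pick C = (325, 282, 124.2).
Normal n = (Pick A→Pick B) × (Pick A→Pick C) = (-14524.8, -14035.6, 69876).
So ∂z/∂x = −n_x/n_z = 0.20787 and ∂z/∂y = −n_y/n_z = 0.20086.
|∇z| = √(a²+b²) = 0.28906, so dip δ = arctan(0.28906) = 16.12°.
True thickness = vertical thickness × cos δ = 3.2 × cos 16.12° = 3.1 m.

3.1 m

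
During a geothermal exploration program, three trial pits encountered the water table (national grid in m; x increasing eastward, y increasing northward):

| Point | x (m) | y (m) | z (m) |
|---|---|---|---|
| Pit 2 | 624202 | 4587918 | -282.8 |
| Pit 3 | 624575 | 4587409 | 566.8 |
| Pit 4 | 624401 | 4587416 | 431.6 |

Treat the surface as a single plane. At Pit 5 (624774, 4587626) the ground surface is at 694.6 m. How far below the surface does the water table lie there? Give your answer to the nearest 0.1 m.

Two edge vectors: Pit 2→Pit 3 = (373, -509, 849.6), Pit 2→Pit 4 = (199, -502, 714.4).
Normal n = (Pit 2→Pit 3) × (Pit 2→Pit 4) = (62869.6, -97400.8, -85955).
So ∂z/∂x = −n_x/n_z = 0.731424583 and ∂z/∂y = −n_y/n_z = −1.133160375.
Intercept c from Pit 2: -282.8 − 456556.69 + 5198846.88 = 4742007.39.
At (624774, 4587626): z_contact = 456975.06 − 5198516.00 + 4742007.39 = 466.46 m.
Depth below ground = 694.6 − 466.46 = 228.1 m.

228.1 m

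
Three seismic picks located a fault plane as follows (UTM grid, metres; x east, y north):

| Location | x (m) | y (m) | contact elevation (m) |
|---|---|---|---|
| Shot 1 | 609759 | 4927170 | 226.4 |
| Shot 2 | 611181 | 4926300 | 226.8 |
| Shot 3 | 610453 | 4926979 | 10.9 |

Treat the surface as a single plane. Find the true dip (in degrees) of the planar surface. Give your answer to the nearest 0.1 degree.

47.3°

Let the plane be z = a·x + b·y + c.
Shot 2−Shot 1: 1422a − 870b = 0.4;  Shot 3−Shot 1: 694a − 191b = −215.5.
Solving gives a = −0.56464, b = −0.92336.
Gradient magnitude |∇z| = √(a² + b²) = √(0.31882 + 0.85259) = 1.08232.
True dip = arctan(1.08232) = 47.3°, dipping toward NNE (azimuth ≈ 031°).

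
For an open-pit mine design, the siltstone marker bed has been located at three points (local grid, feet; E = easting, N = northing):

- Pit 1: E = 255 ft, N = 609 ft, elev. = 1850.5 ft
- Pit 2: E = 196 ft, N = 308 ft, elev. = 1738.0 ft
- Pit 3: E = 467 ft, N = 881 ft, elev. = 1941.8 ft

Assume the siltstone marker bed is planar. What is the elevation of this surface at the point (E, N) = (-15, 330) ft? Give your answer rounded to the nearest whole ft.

Let the plane be z = a·E + b·N + c.
Pit 2−Pit 1: −59a − 301b = −112.5;  Pit 3−Pit 1: 212a + 272b = 91.3.
Solving gives a = −0.06529, b = 0.38655.
Then c = 1850.5 − a·255 − b·609 = 1631.74.
At (-15, 330): z = 1.0 + 127.6 + 1631.74 = 1760.3 ft.

1760 ft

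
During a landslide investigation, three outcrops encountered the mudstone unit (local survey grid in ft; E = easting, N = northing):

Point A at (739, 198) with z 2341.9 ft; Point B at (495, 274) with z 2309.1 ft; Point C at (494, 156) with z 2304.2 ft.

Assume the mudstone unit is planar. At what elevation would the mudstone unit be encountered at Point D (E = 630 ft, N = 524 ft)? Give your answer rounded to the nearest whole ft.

Let the plane be z = a·E + b·N + c.
Point B−Point A: −244a + 76b = −32.8;  Point C−Point A: −245a − 42b = −37.7.
Solving gives a = 0.14697, b = 0.04028.
Then c = 2341.9 − a·739 − b·198 = 2225.31.
At (630, 524): z = 92.6 + 21.1 + 2225.31 = 2339.0 ft.

2339 ft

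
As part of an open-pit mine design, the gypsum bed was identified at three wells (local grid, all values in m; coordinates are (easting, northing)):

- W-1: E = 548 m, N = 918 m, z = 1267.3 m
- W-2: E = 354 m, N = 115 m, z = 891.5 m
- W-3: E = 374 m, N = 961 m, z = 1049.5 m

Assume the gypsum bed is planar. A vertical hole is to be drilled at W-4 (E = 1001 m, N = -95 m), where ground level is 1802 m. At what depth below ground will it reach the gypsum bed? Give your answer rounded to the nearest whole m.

108 m

Two edge vectors: W-1→W-2 = (-194, -803, -375.8), W-1→W-3 = (-174, 43, -217.8).
Normal n = (W-1→W-2) × (W-1→W-3) = (191052.8, 23136, -148064).
So ∂z/∂E = −n_x/n_z = 1.29034 and ∂z/∂N = −n_y/n_z = 0.15626.
Intercept c from W-1: 1267.3 − 707.11 − 143.44 = 416.75.
At (1001, -95): z_contact = 1291.6 − 14.8 + 416.75 = 1693.5 m.
Depth below ground = 1802 − 1693.5 = 108 m.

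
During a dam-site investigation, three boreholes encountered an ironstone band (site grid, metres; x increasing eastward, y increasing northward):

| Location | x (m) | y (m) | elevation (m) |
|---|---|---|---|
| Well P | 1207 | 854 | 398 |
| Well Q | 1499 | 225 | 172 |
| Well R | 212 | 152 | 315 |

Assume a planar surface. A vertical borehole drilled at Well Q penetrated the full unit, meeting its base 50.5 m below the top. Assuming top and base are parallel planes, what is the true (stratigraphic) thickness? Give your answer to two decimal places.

Two edge vectors: Well P→Well Q = (292, -629, -226), Well P→Well R = (-995, -702, -83).
Normal n = (Well P→Well Q) × (Well P→Well R) = (-106445, 249106, -830839).
So ∂z/∂x = −n_x/n_z = −0.12812 and ∂z/∂y = −n_y/n_z = 0.29982.
|∇z| = √(a²+b²) = 0.32605, so dip δ = arctan(0.32605) = 18.06°.
True thickness = vertical thickness × cos δ = 50.5 × cos 18.06° = 48.01 m.

48.01 m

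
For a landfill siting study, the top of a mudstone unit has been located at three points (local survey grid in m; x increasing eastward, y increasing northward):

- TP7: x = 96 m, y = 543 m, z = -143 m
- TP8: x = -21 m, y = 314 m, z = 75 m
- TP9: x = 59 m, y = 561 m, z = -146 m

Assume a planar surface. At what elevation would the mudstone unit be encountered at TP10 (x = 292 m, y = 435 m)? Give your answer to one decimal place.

Two edge vectors: TP7→TP8 = (-117, -229, 218), TP7→TP9 = (-37, 18, -3).
Normal n = (TP7→TP8) × (TP7→TP9) = (-3237, -8417, -10579).
So ∂z/∂x = −n_x/n_z = −0.30598 and ∂z/∂y = −n_y/n_z = −0.79563.
Intercept c from TP7: -143 + 29.37 + 432.03 = 318.40.
At (292, 435): z = −89.3 − 346.1 + 318.40 = -117.0 m.

-117.0 m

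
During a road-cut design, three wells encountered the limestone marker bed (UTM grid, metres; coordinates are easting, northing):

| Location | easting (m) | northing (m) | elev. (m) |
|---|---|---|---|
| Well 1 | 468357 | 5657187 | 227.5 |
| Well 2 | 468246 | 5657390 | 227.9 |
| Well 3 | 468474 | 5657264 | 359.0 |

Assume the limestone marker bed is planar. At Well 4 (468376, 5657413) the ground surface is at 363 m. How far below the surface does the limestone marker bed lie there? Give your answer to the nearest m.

17 m

Let the plane be z = a·easting + b·northing + c.
Well 2−Well 1: −111a + 203b = 0.4;  Well 3−Well 1: 117a + 77b = 131.5.
Solving gives a = 0.82555267, b = 0.45338101.
Then c = 227.5 − a·468357 − b·5657187 = −2951287.05.
At (468376, 5657413): z_contact = 386669.1 + 2564963.6 − 2951287.05 = 345.6 m.
Depth below ground = 363 − 345.6 = 17 m.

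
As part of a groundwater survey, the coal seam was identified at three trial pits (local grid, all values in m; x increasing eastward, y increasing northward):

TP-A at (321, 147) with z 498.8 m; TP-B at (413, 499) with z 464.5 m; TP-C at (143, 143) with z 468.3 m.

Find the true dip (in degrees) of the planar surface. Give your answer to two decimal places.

12.72°

Two edge vectors: TP-A→TP-B = (92, 352, -34.3), TP-A→TP-C = (-178, -4, -30.5).
Normal n = (TP-A→TP-B) × (TP-A→TP-C) = (-10873.2, 8911.4, 62288).
So ∂z/∂x = −n_x/n_z = 0.17456 and ∂z/∂y = −n_y/n_z = −0.14307.
Gradient magnitude |∇z| = √(a² + b²) = √(0.03047 + 0.02047) = 0.22570.
True dip = arctan(0.22570) = 12.72°, dipping toward NW (azimuth ≈ 309°).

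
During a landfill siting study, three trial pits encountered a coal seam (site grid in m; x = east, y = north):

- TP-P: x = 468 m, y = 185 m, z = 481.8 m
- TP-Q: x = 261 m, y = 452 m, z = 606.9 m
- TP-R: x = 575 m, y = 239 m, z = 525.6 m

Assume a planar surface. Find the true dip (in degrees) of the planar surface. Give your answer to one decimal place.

30.0°

Let the plane be z = a·x + b·y + c.
TP-Q−TP-P: −207a + 267b = 125.1;  TP-R−TP-P: 107a + 54b = 43.8.
Solving gives a = 0.12427, b = 0.56488.
Gradient magnitude |∇z| = √(a² + b²) = √(0.01544 + 0.31909) = 0.57839.
True dip = arctan(0.57839) = 30.0°, dipping toward SSW (azimuth ≈ 192°).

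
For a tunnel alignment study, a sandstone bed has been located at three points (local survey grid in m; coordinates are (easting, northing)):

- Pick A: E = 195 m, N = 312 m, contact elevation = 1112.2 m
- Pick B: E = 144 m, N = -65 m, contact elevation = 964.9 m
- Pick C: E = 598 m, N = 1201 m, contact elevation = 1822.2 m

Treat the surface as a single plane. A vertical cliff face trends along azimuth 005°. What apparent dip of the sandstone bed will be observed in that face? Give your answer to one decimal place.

18.2°

Two edge vectors: Pick A→Pick B = (-51, -377, -147.3), Pick A→Pick C = (403, 889, 710).
Normal n = (Pick A→Pick B) × (Pick A→Pick C) = (-136720.3, -23151.9, 106592).
So ∂z/∂E = −n_x/n_z = 1.28265 and ∂z/∂N = −n_y/n_z = 0.21720.
Unit vector along 005° is (sin 5°, cos 5°) = (0.0872, 0.9962).
Slope in that direction = a·(0.0872) + b·(0.9962) = 0.32816.
Apparent dip = arctan|0.32816| = 18.2° (true dip is 52.5°, so apparent ≤ true as expected).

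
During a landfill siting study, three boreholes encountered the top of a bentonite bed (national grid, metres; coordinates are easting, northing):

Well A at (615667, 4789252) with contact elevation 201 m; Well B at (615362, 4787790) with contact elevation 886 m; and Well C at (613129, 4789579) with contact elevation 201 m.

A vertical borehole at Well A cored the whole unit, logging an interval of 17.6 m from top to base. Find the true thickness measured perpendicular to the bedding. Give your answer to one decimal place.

Two edge vectors: Well A→Well B = (-305, -1462, 685), Well A→Well C = (-2538, 327, 0).
Normal n = (Well A→Well B) × (Well A→Well C) = (-223995, -1738530, -3810291).
So ∂z/∂easting = −n_x/n_z = −0.05879 and ∂z/∂northing = −n_y/n_z = −0.45627.
|∇z| = √(a²+b²) = 0.46004, so dip δ = arctan(0.46004) = 24.70°.
True thickness = vertical thickness × cos δ = 17.6 × cos 24.70° = 16.0 m.

16.0 m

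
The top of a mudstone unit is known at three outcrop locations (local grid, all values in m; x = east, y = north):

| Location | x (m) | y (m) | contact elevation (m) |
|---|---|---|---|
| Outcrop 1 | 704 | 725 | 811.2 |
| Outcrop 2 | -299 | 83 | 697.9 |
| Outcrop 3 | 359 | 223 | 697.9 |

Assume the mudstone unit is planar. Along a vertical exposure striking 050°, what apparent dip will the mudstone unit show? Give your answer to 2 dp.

Two edge vectors: Outcrop 1→Outcrop 2 = (-1003, -642, -113.3), Outcrop 1→Outcrop 3 = (-345, -502, -113.3).
Normal n = (Outcrop 1→Outcrop 2) × (Outcrop 1→Outcrop 3) = (15862, -74551.4, 282016).
So ∂z/∂x = −n_x/n_z = −0.05625 and ∂z/∂y = −n_y/n_z = 0.26435.
Unit vector along 050° is (sin 50°, cos 50°) = (0.7660, 0.6428).
Slope in that direction = a·(0.7660) + b·(0.6428) = 0.12684.
Apparent dip = arctan|0.12684| = 7.23° (true dip is 15.1°, so apparent ≤ true as expected).

7.23°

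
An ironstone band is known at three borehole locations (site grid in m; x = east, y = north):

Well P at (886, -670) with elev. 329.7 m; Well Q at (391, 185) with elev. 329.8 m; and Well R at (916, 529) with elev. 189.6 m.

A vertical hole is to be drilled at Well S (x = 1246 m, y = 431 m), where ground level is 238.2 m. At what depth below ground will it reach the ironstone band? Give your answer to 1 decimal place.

Let the plane be z = a·x + b·y + c.
Well Q−Well P: −495a + 855b = 0.1;  Well R−Well P: 30a + 1199b = −140.1.
Solving gives a = −0.193660, b = −0.112002.
Then c = 329.7 − a·886 − b·-670 = 426.24.
At (1246, 431): z_contact = −241.30 − 48.27 + 426.24 = 136.67 m.
Depth below ground = 238.2 − 136.67 = 101.5 m.

101.5 m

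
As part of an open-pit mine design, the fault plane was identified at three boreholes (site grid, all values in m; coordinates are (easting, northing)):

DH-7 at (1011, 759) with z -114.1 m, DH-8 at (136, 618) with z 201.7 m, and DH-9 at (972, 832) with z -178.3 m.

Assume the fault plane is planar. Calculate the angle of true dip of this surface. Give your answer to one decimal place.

Let the plane be z = a·E + b·N + c.
DH-8−DH-7: −875a − 141b = 315.8;  DH-9−DH-7: −39a + 73b = −64.2.
Solving gives a = −0.20182, b = −0.98727.
Gradient magnitude |∇z| = √(a² + b²) = √(0.04073 + 0.97471) = 1.00769.
True dip = arctan(1.00769) = 45.2°, dipping toward NNE (azimuth ≈ 012°).

45.2°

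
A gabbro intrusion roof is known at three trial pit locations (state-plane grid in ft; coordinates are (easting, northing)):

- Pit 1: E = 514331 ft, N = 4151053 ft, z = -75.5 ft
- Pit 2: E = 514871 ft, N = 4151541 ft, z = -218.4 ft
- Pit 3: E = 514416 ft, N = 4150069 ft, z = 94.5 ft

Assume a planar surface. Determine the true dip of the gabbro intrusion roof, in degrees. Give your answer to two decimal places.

11.72°

Two edge vectors: Pit 1→Pit 2 = (540, 488, -142.9), Pit 1→Pit 3 = (85, -984, 170).
Normal n = (Pit 1→Pit 2) × (Pit 1→Pit 3) = (-57653.6, -103946.5, -572840).
So ∂z/∂E = −n_x/n_z = −0.10065 and ∂z/∂N = −n_y/n_z = −0.18146.
Gradient magnitude |∇z| = √(a² + b²) = √(0.01013 + 0.03293) = 0.20750.
True dip = arctan(0.20750) = 11.72°, dipping toward NNE (azimuth ≈ 029°).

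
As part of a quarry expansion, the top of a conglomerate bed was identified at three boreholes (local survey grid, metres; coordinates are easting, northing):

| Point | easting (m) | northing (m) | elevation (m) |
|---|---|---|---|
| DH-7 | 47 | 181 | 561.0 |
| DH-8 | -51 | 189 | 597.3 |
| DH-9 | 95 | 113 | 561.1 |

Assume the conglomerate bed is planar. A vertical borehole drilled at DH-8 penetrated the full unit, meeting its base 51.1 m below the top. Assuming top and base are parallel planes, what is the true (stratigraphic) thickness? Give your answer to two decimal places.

Let the plane be z = a·easting + b·northing + c.
DH-8−DH-7: −98a + 8b = 36.3;  DH-9−DH-7: 48a − 68b = 0.1.
Solving gives a = −0.39318, b = −0.27901.
|∇z| = √(a²+b²) = 0.48212, so dip δ = arctan(0.48212) = 25.74°.
True thickness = vertical thickness × cos δ = 51.1 × cos 25.74° = 46.03 m.

46.03 m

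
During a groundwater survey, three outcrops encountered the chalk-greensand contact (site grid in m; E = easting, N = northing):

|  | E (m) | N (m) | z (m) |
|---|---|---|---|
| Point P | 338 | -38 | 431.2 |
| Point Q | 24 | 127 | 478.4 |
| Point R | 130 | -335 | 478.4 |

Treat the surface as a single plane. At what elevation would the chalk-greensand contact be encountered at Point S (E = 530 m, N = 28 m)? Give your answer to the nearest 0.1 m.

Two edge vectors: Point P→Point Q = (-314, 165, 47.2), Point P→Point R = (-208, -297, 47.2).
Normal n = (Point P→Point Q) × (Point P→Point R) = (21806.4, 5003.2, 127578).
So ∂z/∂E = −n_x/n_z = −0.17093 and ∂z/∂N = −n_y/n_z = −0.03922.
Intercept c from Point P: 431.2 + 57.77 − 1.49 = 487.48.
At (530, 28): z = −90.6 − 1.1 + 487.48 = 395.8 m.

395.8 m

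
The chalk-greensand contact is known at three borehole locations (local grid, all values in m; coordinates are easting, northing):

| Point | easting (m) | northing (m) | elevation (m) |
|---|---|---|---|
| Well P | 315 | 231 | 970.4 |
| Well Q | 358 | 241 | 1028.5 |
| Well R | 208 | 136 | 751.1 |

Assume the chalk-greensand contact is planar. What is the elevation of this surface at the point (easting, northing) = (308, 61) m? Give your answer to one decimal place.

781.5 m

Let the plane be z = a·easting + b·northing + c.
Well Q−Well P: 43a + 10b = 58.1;  Well R−Well P: −107a − 95b = −219.3.
Solving gives a = 1.10332, b = 1.06574.
Then c = 970.4 − a·315 − b·231 = 376.67.
At (308, 61): z = 339.8 + 65.0 + 376.67 = 781.5 m.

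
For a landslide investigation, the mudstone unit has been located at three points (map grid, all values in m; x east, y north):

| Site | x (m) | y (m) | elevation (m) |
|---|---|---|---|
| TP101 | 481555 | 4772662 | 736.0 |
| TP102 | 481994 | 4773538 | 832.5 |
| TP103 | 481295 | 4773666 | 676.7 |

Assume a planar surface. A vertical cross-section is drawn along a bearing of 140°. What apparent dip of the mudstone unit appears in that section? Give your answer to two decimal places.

8.20°

Two edge vectors: TP101→TP102 = (439, 876, 96.5), TP101→TP103 = (-260, 1004, -59.3).
Normal n = (TP101→TP102) × (TP101→TP103) = (-148832.8, 942.7, 668516).
So ∂z/∂x = −n_x/n_z = 0.22263 and ∂z/∂y = −n_y/n_z = −0.00141.
Unit vector along 140° is (sin 140°, cos 140°) = (0.6428, -0.7660).
Slope in that direction = a·(0.6428) + b·(-0.7660) = 0.14419.
Apparent dip = arctan|0.14419| = 8.20° (true dip is 12.6°, so apparent ≤ true as expected).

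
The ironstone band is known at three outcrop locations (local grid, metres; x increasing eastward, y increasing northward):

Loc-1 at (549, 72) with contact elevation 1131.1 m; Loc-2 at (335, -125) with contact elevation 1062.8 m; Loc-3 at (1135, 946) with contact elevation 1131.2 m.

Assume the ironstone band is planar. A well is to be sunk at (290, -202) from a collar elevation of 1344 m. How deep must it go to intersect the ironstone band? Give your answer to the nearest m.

Two edge vectors: Loc-1→Loc-2 = (-214, -197, -68.3), Loc-1→Loc-3 = (586, 874, 0.1).
Normal n = (Loc-1→Loc-2) × (Loc-1→Loc-3) = (59674.5, -40002.4, -71594).
So ∂z/∂x = −n_x/n_z = 0.83351 and ∂z/∂y = −n_y/n_z = −0.55874.
Intercept c from Loc-1: 1131.1 − 457.60 + 40.23 = 713.73.
At (290, -202): z_contact = 241.7 + 112.9 + 713.73 = 1068.3 m.
Depth below ground = 1344 − 1068.3 = 276 m.

276 m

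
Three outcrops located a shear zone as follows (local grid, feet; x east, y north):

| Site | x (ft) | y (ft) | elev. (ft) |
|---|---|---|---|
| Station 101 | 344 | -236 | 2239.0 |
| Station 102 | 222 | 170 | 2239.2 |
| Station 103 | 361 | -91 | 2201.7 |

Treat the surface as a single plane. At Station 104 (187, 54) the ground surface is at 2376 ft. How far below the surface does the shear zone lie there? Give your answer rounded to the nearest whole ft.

Two edge vectors: Station 101→Station 102 = (-122, 406, 0.2), Station 101→Station 103 = (17, 145, -37.3).
Normal n = (Station 101→Station 102) × (Station 101→Station 103) = (-15172.8, -4547.2, -24592).
So ∂z/∂x = −n_x/n_z = −0.61698 and ∂z/∂y = −n_y/n_z = −0.18491.
Intercept c from Station 101: 2239 + 212.24 − 43.64 = 2407.60.
At (187, 54): z_contact = −115.4 − 10.0 + 2407.60 = 2282.2 ft.
Depth below ground = 2376 − 2282.2 = 94 ft.

94 ft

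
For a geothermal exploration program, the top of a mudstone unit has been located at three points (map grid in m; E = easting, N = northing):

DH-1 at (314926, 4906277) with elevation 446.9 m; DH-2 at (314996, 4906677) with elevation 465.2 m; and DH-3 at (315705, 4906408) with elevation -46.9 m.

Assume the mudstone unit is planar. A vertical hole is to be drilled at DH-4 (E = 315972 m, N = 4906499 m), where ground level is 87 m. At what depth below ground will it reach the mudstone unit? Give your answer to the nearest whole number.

Let the plane be z = a·E + b·N + c.
DH-2−DH-1: 70a + 400b = 18.3;  DH-3−DH-1: 779a + 131b = −493.8.
Solving gives a = −0.66103660, b = 0.16143141.
Then c = 446.9 − a·314926 − b·4906277 = −583402.68.
At (315972, 4906499): z_contact = −208869.1 + 792063.0 − 583402.68 = -208.7 m.
Depth below ground = 87 − (-208.7) = 296 m.

296 m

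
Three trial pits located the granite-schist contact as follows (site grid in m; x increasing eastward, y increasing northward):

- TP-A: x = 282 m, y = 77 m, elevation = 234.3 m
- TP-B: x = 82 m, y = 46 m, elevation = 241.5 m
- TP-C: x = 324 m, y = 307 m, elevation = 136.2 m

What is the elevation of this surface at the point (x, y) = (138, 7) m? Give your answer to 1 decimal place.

260.1 m

Let the plane be z = a·x + b·y + c.
TP-B−TP-A: −200a − 31b = 7.2;  TP-C−TP-A: 42a + 230b = −98.1.
Solving gives a = 0.03099, b = −0.43218.
Then c = 234.3 − a·282 − b·77 = 258.84.
At (138, 7): z = 4.3 − 3.0 + 258.84 = 260.1 m.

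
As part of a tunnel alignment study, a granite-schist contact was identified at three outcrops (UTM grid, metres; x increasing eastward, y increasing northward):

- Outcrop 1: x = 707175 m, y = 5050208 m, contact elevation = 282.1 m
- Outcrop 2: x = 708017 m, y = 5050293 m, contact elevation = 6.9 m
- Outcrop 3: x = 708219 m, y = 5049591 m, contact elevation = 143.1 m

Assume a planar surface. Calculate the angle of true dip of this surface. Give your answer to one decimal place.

22.3°

Two edge vectors: Outcrop 1→Outcrop 2 = (842, 85, -275.2), Outcrop 1→Outcrop 3 = (1044, -617, -139).
Normal n = (Outcrop 1→Outcrop 2) × (Outcrop 1→Outcrop 3) = (-181613.4, -170270.8, -608254).
So ∂z/∂x = −n_x/n_z = −0.29858 and ∂z/∂y = −n_y/n_z = −0.27993.
Gradient magnitude |∇z| = √(a² + b²) = √(0.08915 + 0.07836) = 0.40928.
True dip = arctan(0.40928) = 22.3°, dipping toward NE (azimuth ≈ 047°).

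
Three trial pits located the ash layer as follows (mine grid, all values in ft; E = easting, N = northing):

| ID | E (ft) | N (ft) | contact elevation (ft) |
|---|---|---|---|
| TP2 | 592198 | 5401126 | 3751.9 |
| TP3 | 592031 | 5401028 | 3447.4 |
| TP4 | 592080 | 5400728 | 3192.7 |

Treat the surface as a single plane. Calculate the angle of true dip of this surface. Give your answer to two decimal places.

57.98°

Two edge vectors: TP2→TP3 = (-167, -98, -304.5), TP2→TP4 = (-118, -398, -559.2).
Normal n = (TP2→TP3) × (TP2→TP4) = (-66389.4, -57455.4, 54902).
So ∂z/∂E = −n_x/n_z = 1.20923 and ∂z/∂N = −n_y/n_z = 1.04651.
Gradient magnitude |∇z| = √(a² + b²) = √(1.46225 + 1.09518) = 1.59920.
True dip = arctan(1.59920) = 57.98°, dipping toward SW (azimuth ≈ 229°).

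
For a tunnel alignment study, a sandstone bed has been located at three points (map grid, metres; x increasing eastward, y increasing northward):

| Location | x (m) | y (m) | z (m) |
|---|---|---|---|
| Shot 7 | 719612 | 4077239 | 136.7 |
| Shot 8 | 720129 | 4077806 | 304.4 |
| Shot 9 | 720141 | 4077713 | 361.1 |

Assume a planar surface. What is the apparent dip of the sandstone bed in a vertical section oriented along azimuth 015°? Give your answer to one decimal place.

14.3°

Two edge vectors: Shot 7→Shot 8 = (517, 567, 167.7), Shot 7→Shot 9 = (529, 474, 224.4).
Normal n = (Shot 7→Shot 8) × (Shot 7→Shot 9) = (47745, -27301.5, -54885).
So ∂z/∂x = −n_x/n_z = 0.86991 and ∂z/∂y = −n_y/n_z = −0.49743.
Unit vector along 015° is (sin 15°, cos 15°) = (0.2588, 0.9659).
Slope in that direction = a·(0.2588) + b·(0.9659) = −0.25533.
Apparent dip = arctan|0.25533| = 14.3° (true dip is 45.1°, so apparent ≤ true as expected).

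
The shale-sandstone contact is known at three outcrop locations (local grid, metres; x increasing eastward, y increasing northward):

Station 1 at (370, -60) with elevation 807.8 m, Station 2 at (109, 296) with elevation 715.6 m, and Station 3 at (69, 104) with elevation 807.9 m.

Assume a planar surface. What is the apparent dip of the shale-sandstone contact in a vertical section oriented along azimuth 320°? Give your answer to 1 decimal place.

10.2°

Two edge vectors: Station 1→Station 2 = (-261, 356, -92.2), Station 1→Station 3 = (-301, 164, 0.1).
Normal n = (Station 1→Station 2) × (Station 1→Station 3) = (15156.4, 27778.3, 64352).
So ∂z/∂x = −n_x/n_z = −0.23552 and ∂z/∂y = −n_y/n_z = −0.43166.
Unit vector along 320° is (sin 320°, cos 320°) = (-0.6428, 0.7660).
Slope in that direction = a·(-0.6428) + b·(0.7660) = −0.17928.
Apparent dip = arctan|0.17928| = 10.2° (true dip is 26.2°, so apparent ≤ true as expected).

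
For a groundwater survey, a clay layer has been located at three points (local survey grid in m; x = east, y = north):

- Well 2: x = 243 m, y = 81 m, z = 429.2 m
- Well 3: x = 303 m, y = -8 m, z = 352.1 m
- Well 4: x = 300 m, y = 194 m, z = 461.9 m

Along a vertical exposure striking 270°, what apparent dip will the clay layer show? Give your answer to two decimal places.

Let the plane be z = a·x + b·y + c.
Well 3−Well 2: 60a − 89b = −77.1;  Well 4−Well 2: 57a + 113b = 32.7.
Solving gives a = −0.48950, b = 0.53629.
Unit vector along 270° is (sin 270°, cos 270°) = (-1.0000, -0.0000).
Slope in that direction = a·(-1.0000) + b·(-0.0000) = 0.48950.
Apparent dip = arctan|0.48950| = 26.08° (true dip is 36.0°, so apparent ≤ true as expected).

26.08°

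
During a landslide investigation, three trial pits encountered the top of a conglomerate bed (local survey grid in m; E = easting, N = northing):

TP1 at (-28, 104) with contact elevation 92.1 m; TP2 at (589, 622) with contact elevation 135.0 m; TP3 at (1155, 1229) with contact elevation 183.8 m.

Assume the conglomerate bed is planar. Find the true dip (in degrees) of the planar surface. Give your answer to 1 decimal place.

4.1°

Let the plane be z = a·E + b·N + c.
TP2−TP1: 617a + 518b = 42.9;  TP3−TP1: 1183a + 1125b = 91.7.
Solving gives a = 0.00937, b = 0.07166.
Gradient magnitude |∇z| = √(a² + b²) = √(0.00009 + 0.00514) = 0.07227.
True dip = arctan(0.07227) = 4.1°, dipping toward S (azimuth ≈ 187°).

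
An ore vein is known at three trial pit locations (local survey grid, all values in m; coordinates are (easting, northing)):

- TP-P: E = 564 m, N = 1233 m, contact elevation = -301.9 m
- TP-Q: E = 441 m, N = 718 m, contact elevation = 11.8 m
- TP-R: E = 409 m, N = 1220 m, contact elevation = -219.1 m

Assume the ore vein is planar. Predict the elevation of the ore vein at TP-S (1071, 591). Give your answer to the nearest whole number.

Two edge vectors: TP-P→TP-Q = (-123, -515, 313.7), TP-P→TP-R = (-155, -13, 82.8).
Normal n = (TP-P→TP-Q) × (TP-P→TP-R) = (-38563.9, -38439.1, -78226).
So ∂z/∂E = −n_x/n_z = −0.49298 and ∂z/∂N = −n_y/n_z = −0.49139.
Intercept c from TP-P: -301.9 + 278.04 + 605.88 = 582.02.
At (1071, 591): z = −528.0 − 290.4 + 582.02 = -236.4 m.

-236 m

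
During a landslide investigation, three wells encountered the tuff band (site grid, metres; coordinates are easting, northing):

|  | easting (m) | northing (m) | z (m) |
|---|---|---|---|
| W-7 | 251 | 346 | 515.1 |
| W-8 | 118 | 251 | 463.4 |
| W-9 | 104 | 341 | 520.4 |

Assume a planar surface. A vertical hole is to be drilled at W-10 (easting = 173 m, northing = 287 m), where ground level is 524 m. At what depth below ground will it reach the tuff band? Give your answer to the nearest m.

Let the plane be z = a·easting + b·northing + c.
W-8−W-7: −133a − 95b = −51.7;  W-9−W-7: −147a − 5b = 5.3.
Solving gives a = −0.05729, b = 0.62442.
Then c = 515.1 − a·251 − b·346 = 313.43.
At (173, 287): z_contact = −9.9 + 179.2 + 313.43 = 482.7 m.
Depth below ground = 524 − 482.7 = 41 m.

41 m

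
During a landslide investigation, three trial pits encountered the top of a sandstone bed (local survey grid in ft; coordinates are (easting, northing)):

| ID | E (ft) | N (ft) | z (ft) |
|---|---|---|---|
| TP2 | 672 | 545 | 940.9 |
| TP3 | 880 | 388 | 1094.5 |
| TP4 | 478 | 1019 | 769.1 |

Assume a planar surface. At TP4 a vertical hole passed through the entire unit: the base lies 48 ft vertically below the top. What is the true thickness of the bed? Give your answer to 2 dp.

39.72 ft

Let the plane be z = a·E + b·N + c.
TP3−TP2: 208a − 157b = 153.6;  TP4−TP2: −194a + 474b = −171.8.
Solving gives a = 0.67270, b = −0.08712.
|∇z| = √(a²+b²) = 0.67832, so dip δ = arctan(0.67832) = 34.15°.
True thickness = vertical thickness × cos δ = 48 × cos 34.15° = 39.72 ft.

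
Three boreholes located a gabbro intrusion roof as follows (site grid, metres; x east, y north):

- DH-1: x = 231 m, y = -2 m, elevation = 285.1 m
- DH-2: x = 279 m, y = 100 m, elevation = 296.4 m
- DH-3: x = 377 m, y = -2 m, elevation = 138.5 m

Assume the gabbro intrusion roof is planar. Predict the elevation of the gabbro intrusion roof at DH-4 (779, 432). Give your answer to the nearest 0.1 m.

-12.0 m

Let the plane be z = a·x + b·y + c.
DH-2−DH-1: 48a + 102b = 11.3;  DH-3−DH-1: 146a + 0b = −146.6.
Solving gives a = −1.00411, b = 0.58331.
Then c = 285.1 − a·231 − b·-2 = 518.22.
At (779, 432): z = −782.2 + 252.0 + 518.22 = -12.0 m.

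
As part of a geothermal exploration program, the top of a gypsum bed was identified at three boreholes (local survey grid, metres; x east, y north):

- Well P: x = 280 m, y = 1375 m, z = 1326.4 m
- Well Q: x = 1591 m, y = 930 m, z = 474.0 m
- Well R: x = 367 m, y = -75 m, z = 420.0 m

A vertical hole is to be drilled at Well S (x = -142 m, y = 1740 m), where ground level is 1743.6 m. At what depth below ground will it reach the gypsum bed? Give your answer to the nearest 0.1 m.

Let the plane be z = a·x + b·y + c.
Well Q−Well P: 1311a − 445b = −852.4;  Well R−Well P: 87a − 1450b = −906.4.
Solving gives a = −0.447114, b = 0.598277.
Then c = 1326.4 − a·280 − b·1375 = 628.96.
At (-142, 1740): z_contact = 63.49 + 1041.00 + 628.96 = 1733.45 m.
Depth below ground = 1743.6 − 1733.45 = 10.1 m.

10.1 m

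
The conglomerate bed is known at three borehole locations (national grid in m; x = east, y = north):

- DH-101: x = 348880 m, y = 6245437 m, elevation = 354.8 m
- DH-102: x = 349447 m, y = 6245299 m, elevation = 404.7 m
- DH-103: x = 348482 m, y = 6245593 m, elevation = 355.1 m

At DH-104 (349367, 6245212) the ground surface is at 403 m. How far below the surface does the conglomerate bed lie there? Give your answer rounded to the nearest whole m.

69 m

Let the plane be z = a·x + b·y + c.
DH-102−DH-101: 567a − 138b = 49.9;  DH-103−DH-101: −398a + 156b = 0.3.
Solving gives a = 0.23341088, b = 0.59742007.
Then c = 354.8 − a·348880 − b·6245437 = −3812226.98.
At (349367, 6245212): z_contact = 81546.1 + 3731015.0 − 3812226.98 = 334.1 m.
Depth below ground = 403 − 334.1 = 69 m.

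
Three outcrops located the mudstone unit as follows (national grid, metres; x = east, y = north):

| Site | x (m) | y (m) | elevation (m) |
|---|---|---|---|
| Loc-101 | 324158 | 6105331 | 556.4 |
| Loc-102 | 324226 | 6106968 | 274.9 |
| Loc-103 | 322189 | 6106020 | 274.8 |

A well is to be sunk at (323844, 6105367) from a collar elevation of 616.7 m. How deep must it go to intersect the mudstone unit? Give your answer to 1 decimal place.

Two edge vectors: Loc-101→Loc-102 = (68, 1637, -281.5), Loc-101→Loc-103 = (-1969, 689, -281.6).
Normal n = (Loc-101→Loc-102) × (Loc-101→Loc-103) = (-267025.7, 573422.3, 3270105).
So ∂z/∂x = −n_x/n_z = 0.081656613 and ∂z/∂y = −n_y/n_z = −0.175352871.
Intercept c from Loc-101: 556.4 − 26469.64 + 1070587.32 = 1044674.07.
At (323844, 6105367): z_contact = 26444.00 − 1070593.63 + 1044674.07 = 524.45 m.
Depth below ground = 616.7 − 524.45 = 92.3 m.

92.3 m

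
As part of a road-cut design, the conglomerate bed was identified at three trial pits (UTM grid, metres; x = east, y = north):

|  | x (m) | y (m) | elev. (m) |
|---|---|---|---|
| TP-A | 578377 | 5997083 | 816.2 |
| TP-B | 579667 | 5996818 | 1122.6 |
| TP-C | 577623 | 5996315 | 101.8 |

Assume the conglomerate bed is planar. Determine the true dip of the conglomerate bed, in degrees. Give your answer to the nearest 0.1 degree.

34.3°

Two edge vectors: TP-A→TP-B = (1290, -265, 306.4), TP-A→TP-C = (-754, -768, -714.4).
Normal n = (TP-A→TP-B) × (TP-A→TP-C) = (424631.2, 690550.4, -1190530).
So ∂z/∂x = −n_x/n_z = 0.35667 and ∂z/∂y = −n_y/n_z = 0.58004.
Gradient magnitude |∇z| = √(a² + b²) = √(0.12722 + 0.33644) = 0.68092.
True dip = arctan(0.68092) = 34.3°, dipping toward SSW (azimuth ≈ 212°).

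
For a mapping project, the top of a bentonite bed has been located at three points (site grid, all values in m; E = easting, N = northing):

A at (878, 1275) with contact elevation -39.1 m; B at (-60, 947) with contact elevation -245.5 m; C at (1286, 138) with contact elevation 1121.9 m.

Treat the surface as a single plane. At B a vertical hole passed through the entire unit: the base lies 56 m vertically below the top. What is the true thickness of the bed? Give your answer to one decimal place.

40.0 m

Two edge vectors: A→B = (-938, -328, -206.4), A→C = (408, -1137, 1161).
Normal n = (A→B) × (A→C) = (-615484.8, 1004806.8, 1200330).
So ∂z/∂E = −n_x/n_z = 0.51276 and ∂z/∂N = −n_y/n_z = −0.83711.
|∇z| = √(a²+b²) = 0.98167, so dip δ = arctan(0.98167) = 44.47°.
True thickness = vertical thickness × cos δ = 56 × cos 44.47° = 40.0 m.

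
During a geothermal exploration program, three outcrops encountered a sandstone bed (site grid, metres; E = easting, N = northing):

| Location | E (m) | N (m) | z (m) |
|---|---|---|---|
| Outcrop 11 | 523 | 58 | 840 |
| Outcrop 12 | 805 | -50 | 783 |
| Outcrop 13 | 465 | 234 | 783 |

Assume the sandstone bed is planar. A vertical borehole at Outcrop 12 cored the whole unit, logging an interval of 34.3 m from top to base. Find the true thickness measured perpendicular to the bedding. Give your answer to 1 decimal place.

29.6 m

Two edge vectors: Outcrop 11→Outcrop 12 = (282, -108, -57), Outcrop 11→Outcrop 13 = (-58, 176, -57).
Normal n = (Outcrop 11→Outcrop 12) × (Outcrop 11→Outcrop 13) = (16188, 19380, 43368).
So ∂z/∂E = −n_x/n_z = −0.37327 and ∂z/∂N = −n_y/n_z = −0.44687.
|∇z| = √(a²+b²) = 0.58226, so dip δ = arctan(0.58226) = 30.21°.
True thickness = vertical thickness × cos δ = 34.3 × cos 30.21° = 29.6 m.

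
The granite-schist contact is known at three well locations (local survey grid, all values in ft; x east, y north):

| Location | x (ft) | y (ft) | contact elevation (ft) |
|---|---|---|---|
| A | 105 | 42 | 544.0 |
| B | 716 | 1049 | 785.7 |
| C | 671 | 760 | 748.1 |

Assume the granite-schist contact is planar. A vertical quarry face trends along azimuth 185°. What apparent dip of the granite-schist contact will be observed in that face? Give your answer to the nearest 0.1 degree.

Let the plane be z = a·x + b·y + c.
B−A: 611a + 1007b = 241.7;  C−A: 566a + 718b = 204.1.
Solving gives a = 0.24369, b = 0.09216.
Unit vector along 185° is (sin 185°, cos 185°) = (-0.0872, -0.9962).
Slope in that direction = a·(-0.0872) + b·(-0.9962) = −0.11305.
Apparent dip = arctan|0.11305| = 6.4° (true dip is 14.6°, so apparent ≤ true as expected).

6.4°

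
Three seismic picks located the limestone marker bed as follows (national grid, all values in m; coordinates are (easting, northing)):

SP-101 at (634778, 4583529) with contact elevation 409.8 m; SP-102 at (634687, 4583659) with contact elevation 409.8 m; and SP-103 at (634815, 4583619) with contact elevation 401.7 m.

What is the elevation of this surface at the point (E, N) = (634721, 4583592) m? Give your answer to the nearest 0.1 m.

Let the plane be z = a·E + b·N + c.
SP-102−SP-101: −91a + 130b = 0;  SP-103−SP-101: 37a + 90b = −8.1.
Solving gives a = −0.081000000, b = −0.056700000.
Then c = 409.8 − a·634778 − b·4583529 = 311712.91.
At (634721, 4583592): z = −51412.4 − 259889.7 + 311712.91 = 410.8 m.

410.8 m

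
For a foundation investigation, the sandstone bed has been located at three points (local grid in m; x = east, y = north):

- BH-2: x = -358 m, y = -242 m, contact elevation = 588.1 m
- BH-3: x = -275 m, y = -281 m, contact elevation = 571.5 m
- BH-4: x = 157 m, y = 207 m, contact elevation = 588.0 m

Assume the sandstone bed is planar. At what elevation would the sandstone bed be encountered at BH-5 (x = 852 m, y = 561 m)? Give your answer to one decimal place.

550.3 m

Two edge vectors: BH-2→BH-3 = (83, -39, -16.6), BH-2→BH-4 = (515, 449, -0.1).
Normal n = (BH-2→BH-3) × (BH-2→BH-4) = (7457.3, -8540.7, 57352).
So ∂z/∂x = −n_x/n_z = −0.13003 and ∂z/∂y = −n_y/n_z = 0.14892.
Intercept c from BH-2: 588.1 − 46.55 + 36.04 = 577.59.
At (852, 561): z = −110.8 + 83.5 + 577.59 = 550.3 m.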